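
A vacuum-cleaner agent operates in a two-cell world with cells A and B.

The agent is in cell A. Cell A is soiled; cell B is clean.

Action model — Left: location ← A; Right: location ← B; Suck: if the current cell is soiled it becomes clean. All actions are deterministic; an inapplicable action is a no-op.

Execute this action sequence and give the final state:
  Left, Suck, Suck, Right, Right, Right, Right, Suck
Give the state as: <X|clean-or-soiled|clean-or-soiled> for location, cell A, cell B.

<B|clean|clean>

[1] after Left: <A|soiled|clean>
[2] after Suck: <A|clean|clean>
[3] after Suck: <A|clean|clean>
[4] after Right: <B|clean|clean>
[5] after Right: <B|clean|clean>
[6] after Right: <B|clean|clean>
[7] after Right: <B|clean|clean>
[8] after Suck: <B|clean|clean>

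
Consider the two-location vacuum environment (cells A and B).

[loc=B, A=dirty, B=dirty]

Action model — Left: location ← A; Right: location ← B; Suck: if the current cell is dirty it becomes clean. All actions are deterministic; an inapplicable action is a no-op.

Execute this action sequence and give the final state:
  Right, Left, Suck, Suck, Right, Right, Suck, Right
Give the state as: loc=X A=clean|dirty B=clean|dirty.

1) do Right; now loc=B A=dirty B=dirty
2) do Left; now loc=A A=dirty B=dirty
3) do Suck; now loc=A A=clean B=dirty
4) do Suck; now loc=A A=clean B=dirty
5) do Right; now loc=B A=clean B=dirty
6) do Right; now loc=B A=clean B=dirty
7) do Suck; now loc=B A=clean B=clean
8) do Right; now loc=B A=clean B=clean

loc=B A=clean B=clean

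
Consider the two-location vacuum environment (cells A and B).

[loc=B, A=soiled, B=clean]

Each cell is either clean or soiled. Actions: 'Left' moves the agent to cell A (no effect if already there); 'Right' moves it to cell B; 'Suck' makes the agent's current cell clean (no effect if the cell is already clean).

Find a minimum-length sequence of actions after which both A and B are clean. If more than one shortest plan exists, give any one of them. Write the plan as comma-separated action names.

Left, Suck

[1] after Left: <A|soiled|clean>
[2] after Suck: <A|clean|clean>
min 2: go A then Suck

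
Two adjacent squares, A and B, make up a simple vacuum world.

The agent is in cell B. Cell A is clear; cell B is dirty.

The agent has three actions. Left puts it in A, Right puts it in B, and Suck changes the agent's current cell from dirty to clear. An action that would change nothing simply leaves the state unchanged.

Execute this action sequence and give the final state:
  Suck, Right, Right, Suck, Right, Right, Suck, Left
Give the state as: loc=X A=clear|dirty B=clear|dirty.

loc=A A=clear B=clear

step 1/8 (Suck): loc=B A=clear B=clear
step 2/8 (Right): loc=B A=clear B=clear
step 3/8 (Right): loc=B A=clear B=clear
step 4/8 (Suck): loc=B A=clear B=clear
step 5/8 (Right): loc=B A=clear B=clear
step 6/8 (Right): loc=B A=clear B=clear
step 7/8 (Suck): loc=B A=clear B=clear
step 8/8 (Left): loc=A A=clear B=clear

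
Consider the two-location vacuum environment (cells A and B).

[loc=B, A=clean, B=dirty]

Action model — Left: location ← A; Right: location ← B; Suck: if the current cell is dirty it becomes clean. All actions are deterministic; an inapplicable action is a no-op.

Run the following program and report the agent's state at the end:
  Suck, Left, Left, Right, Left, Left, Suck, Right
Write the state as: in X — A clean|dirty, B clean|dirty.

in B — A clean, B clean

Suck (#1): in B — A clean, B clean
Left (#2): in A — A clean, B clean
Left (#3): in A — A clean, B clean
Right (#4): in B — A clean, B clean
Left (#5): in A — A clean, B clean
Left (#6): in A — A clean, B clean
Suck (#7): in A — A clean, B clean
Right (#8): in B — A clean, B clean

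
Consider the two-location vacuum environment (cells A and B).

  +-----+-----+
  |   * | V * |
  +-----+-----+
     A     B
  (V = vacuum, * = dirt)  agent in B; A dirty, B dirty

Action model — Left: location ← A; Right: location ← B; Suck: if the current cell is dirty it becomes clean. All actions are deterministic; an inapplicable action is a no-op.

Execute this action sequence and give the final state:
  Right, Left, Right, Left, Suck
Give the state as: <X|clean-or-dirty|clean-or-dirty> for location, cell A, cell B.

step 1/5 (Right): <B|dirty|dirty>
step 2/5 (Left): <A|dirty|dirty>
step 3/5 (Right): <B|dirty|dirty>
step 4/5 (Left): <A|dirty|dirty>
step 5/5 (Suck): <A|clean|dirty>

<A|clean|dirty>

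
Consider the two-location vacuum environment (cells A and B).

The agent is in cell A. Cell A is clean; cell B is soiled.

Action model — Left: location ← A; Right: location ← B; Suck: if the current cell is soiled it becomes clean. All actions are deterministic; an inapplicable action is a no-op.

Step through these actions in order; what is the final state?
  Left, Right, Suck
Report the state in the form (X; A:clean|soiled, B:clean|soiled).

t=1 Left ⇒ (A; A:clean, B:soiled)
t=2 Right ⇒ (B; A:clean, B:soiled)
t=3 Suck ⇒ (B; A:clean, B:clean)

(B; A:clean, B:clean)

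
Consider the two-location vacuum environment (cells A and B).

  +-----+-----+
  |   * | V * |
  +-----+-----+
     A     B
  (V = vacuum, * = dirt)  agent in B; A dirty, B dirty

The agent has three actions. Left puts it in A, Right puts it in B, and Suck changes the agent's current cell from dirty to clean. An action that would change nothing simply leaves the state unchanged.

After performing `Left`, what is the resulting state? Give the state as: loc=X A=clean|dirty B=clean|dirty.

start: loc=B A=dirty B=dirty
[1] after Left: loc=A A=dirty B=dirty

loc=A A=dirty B=dirty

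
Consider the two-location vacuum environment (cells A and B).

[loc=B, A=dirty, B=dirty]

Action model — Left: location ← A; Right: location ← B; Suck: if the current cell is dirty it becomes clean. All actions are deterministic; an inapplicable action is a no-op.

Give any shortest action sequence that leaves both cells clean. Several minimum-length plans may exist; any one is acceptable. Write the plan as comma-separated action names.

[1] after Suck: in B — A dirty, B clean
[2] after Left: in A — A dirty, B clean
[3] after Suck: in A — A clean, B clean
min 3: Suck B + move + Suck A

Suck, Left, Suck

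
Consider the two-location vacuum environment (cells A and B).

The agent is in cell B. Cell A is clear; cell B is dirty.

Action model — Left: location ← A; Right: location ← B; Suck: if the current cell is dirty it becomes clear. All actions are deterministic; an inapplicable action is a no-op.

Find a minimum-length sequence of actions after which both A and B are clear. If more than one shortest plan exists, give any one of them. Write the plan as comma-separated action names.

Suck

t=1 Suck ⇒ in B — A clear, B clear
min 1: B is dirty, one Suck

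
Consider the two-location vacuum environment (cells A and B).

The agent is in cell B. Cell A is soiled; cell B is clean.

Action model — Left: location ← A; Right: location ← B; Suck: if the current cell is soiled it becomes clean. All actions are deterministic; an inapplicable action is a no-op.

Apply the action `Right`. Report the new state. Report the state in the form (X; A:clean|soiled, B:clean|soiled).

(B; A:soiled, B:clean)

start: (B; A:soiled, B:clean)
t=1 Right ⇒ (B; A:soiled, B:clean)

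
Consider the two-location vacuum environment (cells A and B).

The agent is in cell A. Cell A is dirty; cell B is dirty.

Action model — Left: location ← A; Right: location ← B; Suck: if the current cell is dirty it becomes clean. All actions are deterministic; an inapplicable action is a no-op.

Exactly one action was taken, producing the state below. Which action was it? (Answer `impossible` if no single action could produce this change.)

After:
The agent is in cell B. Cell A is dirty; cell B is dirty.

try  Left: <A|dirty|dirty>
try Right: <B|dirty|dirty>  ← match
try  Suck: <A|clean|dirty>

Right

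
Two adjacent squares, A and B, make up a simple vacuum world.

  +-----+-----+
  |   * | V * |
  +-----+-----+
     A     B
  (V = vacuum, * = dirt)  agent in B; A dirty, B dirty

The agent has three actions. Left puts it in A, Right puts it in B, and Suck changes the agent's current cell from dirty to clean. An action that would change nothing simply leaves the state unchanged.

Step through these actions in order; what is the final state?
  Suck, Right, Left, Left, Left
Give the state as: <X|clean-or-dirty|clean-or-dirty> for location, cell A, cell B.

1. Suck → <B|dirty|clean>
2. Right → <B|dirty|clean>
3. Left → <A|dirty|clean>
4. Left → <A|dirty|clean>
5. Left → <A|dirty|clean>

<A|dirty|clean>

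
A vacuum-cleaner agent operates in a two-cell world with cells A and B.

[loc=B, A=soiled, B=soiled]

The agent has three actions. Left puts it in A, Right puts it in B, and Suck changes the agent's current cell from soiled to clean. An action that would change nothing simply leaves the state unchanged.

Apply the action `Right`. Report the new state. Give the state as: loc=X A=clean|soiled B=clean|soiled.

start: loc=B A=soiled B=soiled
Right (#1): loc=B A=soiled B=soiled

loc=B A=soiled B=soiled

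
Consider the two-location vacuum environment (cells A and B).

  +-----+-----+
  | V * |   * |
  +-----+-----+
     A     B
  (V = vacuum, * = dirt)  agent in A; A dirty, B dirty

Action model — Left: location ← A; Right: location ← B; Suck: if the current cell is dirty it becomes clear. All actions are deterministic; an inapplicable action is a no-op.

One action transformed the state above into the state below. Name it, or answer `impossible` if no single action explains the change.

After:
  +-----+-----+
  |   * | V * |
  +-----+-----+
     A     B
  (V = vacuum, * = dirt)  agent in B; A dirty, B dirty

try  Left: in A — A dirty, B dirty
try Right: in B — A dirty, B dirty  ← match
try  Suck: in A — A clear, B dirty

Right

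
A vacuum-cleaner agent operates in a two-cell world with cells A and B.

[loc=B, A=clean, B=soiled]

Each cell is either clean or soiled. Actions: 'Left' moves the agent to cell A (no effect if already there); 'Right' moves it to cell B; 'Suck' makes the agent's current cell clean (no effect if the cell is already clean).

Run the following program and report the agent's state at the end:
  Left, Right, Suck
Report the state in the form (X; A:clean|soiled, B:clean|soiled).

[1] after Left: (A; A:clean, B:soiled)
[2] after Right: (B; A:clean, B:soiled)
[3] after Suck: (B; A:clean, B:clean)

(B; A:clean, B:clean)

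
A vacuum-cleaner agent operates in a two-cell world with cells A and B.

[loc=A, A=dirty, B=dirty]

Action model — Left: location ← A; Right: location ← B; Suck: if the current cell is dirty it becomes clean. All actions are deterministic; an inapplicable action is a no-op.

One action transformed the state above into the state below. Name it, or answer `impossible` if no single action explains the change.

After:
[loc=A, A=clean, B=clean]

try  Left: <A|dirty|dirty>
try Right: <B|dirty|dirty>
try  Suck: <A|clean|dirty>
no single action produces the after-state

impossible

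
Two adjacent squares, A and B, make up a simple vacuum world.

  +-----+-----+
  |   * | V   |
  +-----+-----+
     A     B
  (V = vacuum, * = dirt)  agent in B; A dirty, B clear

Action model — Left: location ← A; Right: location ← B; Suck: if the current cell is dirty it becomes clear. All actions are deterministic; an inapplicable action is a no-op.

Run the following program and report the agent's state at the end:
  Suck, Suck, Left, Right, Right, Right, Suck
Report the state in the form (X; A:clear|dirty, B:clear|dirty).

(B; A:dirty, B:clear)

1) do Suck; now (B; A:dirty, B:clear)
2) do Suck; now (B; A:dirty, B:clear)
3) do Left; now (A; A:dirty, B:clear)
4) do Right; now (B; A:dirty, B:clear)
5) do Right; now (B; A:dirty, B:clear)
6) do Right; now (B; A:dirty, B:clear)
7) do Suck; now (B; A:dirty, B:clear)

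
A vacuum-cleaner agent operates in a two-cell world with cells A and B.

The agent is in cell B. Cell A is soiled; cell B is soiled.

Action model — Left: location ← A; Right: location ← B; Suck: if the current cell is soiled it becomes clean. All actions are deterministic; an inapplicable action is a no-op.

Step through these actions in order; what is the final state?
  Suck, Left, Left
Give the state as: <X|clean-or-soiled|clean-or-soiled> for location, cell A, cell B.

<A|soiled|clean>

[1] after Suck: <B|soiled|clean>
[2] after Left: <A|soiled|clean>
[3] after Left: <A|soiled|clean>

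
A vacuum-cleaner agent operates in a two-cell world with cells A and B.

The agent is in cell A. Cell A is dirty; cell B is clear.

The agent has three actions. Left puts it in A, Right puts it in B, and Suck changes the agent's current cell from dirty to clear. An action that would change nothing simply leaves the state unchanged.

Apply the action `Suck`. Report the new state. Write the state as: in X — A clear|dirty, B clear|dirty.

start: in A — A dirty, B clear
t=1 Suck ⇒ in A — A clear, B clear

in A — A clear, B clear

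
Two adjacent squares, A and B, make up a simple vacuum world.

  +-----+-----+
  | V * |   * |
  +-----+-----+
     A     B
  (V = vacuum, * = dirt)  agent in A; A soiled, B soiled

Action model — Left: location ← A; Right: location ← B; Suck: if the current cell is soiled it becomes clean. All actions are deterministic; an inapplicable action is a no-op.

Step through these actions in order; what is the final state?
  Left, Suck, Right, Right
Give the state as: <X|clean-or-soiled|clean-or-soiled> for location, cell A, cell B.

1. Left → <A|soiled|soiled>
2. Suck → <A|clean|soiled>
3. Right → <B|clean|soiled>
4. Right → <B|clean|soiled>

<B|clean|soiled>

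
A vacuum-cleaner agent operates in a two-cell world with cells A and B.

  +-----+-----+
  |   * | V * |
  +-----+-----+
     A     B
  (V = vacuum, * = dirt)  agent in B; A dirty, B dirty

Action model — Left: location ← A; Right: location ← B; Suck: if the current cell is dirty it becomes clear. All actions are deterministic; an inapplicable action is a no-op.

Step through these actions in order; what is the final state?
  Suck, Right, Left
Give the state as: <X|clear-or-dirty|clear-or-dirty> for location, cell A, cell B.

1. Suck → <B|dirty|clear>
2. Right → <B|dirty|clear>
3. Left → <A|dirty|clear>

<A|dirty|clear>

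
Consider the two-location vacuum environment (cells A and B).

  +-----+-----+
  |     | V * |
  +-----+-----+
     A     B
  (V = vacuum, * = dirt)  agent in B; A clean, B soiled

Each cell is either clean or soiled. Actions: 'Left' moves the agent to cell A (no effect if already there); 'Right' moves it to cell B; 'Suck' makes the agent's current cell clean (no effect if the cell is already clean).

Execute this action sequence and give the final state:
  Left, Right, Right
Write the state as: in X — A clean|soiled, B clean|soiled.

in B — A clean, B soiled

Left (#1): in A — A clean, B soiled
Right (#2): in B — A clean, B soiled
Right (#3): in B — A clean, B soiled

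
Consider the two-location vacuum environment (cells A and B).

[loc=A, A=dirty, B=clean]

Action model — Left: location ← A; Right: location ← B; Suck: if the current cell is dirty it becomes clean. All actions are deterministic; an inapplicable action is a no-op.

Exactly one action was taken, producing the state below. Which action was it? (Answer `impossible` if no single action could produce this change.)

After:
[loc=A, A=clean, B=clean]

try  Left: (A; A:dirty, B:clean)
try Right: (B; A:dirty, B:clean)
try  Suck: (A; A:clean, B:clean)  ← match

Suck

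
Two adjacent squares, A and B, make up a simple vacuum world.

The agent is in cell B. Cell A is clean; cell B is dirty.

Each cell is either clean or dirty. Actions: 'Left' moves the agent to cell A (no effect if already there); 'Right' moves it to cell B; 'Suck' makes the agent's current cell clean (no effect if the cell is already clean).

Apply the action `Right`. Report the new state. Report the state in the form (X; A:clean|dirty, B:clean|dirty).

start: (B; A:clean, B:dirty)
t=1 Right ⇒ (B; A:clean, B:dirty)

(B; A:clean, B:dirty)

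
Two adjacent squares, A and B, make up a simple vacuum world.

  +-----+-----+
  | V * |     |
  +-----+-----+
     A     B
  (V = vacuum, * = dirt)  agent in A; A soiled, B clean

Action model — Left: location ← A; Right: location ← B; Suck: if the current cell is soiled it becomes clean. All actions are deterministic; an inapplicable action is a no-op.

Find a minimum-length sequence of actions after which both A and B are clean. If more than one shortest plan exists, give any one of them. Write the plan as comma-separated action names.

Suck

1) do Suck; now loc=A A=clean B=clean
min 1: A is soiled, one Suck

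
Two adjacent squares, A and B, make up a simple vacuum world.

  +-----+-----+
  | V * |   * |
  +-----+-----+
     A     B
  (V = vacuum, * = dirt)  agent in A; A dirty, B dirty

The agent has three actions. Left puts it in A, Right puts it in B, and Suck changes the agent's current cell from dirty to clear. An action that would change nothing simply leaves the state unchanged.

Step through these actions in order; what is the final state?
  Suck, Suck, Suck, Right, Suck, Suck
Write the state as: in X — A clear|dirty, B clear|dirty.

Suck (#1): in A — A clear, B dirty
Suck (#2): in A — A clear, B dirty
Suck (#3): in A — A clear, B dirty
Right (#4): in B — A clear, B dirty
Suck (#5): in B — A clear, B clear
Suck (#6): in B — A clear, B clear

in B — A clear, B clear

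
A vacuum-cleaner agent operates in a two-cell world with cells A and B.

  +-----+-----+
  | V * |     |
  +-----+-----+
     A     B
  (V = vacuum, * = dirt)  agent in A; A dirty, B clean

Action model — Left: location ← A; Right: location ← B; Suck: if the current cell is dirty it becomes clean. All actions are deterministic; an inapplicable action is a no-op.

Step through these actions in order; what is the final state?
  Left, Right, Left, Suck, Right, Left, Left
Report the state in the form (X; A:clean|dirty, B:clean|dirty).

step 1/7 (Left): (A; A:dirty, B:clean)
step 2/7 (Right): (B; A:dirty, B:clean)
step 3/7 (Left): (A; A:dirty, B:clean)
step 4/7 (Suck): (A; A:clean, B:clean)
step 5/7 (Right): (B; A:clean, B:clean)
step 6/7 (Left): (A; A:clean, B:clean)
step 7/7 (Left): (A; A:clean, B:clean)

(A; A:clean, B:clean)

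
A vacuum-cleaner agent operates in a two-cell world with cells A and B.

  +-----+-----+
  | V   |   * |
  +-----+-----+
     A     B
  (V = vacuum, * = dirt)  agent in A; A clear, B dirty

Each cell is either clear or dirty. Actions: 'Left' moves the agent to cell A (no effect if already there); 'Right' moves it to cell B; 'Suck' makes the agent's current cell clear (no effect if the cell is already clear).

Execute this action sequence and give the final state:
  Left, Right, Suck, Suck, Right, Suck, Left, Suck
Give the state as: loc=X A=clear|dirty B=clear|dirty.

loc=A A=clear B=clear

1. Left → loc=A A=clear B=dirty
2. Right → loc=B A=clear B=dirty
3. Suck → loc=B A=clear B=clear
4. Suck → loc=B A=clear B=clear
5. Right → loc=B A=clear B=clear
6. Suck → loc=B A=clear B=clear
7. Left → loc=A A=clear B=clear
8. Suck → loc=A A=clear B=clear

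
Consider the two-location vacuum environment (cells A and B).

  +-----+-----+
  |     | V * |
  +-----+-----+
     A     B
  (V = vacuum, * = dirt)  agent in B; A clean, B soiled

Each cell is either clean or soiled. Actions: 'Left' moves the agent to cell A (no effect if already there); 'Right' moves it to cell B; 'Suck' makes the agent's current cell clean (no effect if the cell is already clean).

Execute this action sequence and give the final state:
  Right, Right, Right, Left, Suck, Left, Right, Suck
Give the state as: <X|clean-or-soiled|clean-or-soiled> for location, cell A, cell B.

1) do Right; now <B|clean|soiled>
2) do Right; now <B|clean|soiled>
3) do Right; now <B|clean|soiled>
4) do Left; now <A|clean|soiled>
5) do Suck; now <A|clean|soiled>
6) do Left; now <A|clean|soiled>
7) do Right; now <B|clean|soiled>
8) do Suck; now <B|clean|clean>

<B|clean|clean>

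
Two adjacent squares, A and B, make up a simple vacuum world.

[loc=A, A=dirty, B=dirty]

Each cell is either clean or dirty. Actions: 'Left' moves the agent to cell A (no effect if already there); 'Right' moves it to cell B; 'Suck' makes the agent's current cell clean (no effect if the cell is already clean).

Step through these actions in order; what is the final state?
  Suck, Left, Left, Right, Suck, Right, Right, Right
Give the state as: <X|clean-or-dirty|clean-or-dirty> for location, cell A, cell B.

<B|clean|clean>

t=1 Suck ⇒ <A|clean|dirty>
t=2 Left ⇒ <A|clean|dirty>
t=3 Left ⇒ <A|clean|dirty>
t=4 Right ⇒ <B|clean|dirty>
t=5 Suck ⇒ <B|clean|clean>
t=6 Right ⇒ <B|clean|clean>
t=7 Right ⇒ <B|clean|clean>
t=8 Right ⇒ <B|clean|clean>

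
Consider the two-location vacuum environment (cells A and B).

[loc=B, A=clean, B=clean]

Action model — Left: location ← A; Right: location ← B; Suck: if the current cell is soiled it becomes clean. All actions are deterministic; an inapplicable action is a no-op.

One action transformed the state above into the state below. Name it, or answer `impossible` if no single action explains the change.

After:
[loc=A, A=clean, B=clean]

Left

try  Left: in A — A clean, B clean  ← match
try Right: in B — A clean, B clean
try  Suck: in B — A clean, B clean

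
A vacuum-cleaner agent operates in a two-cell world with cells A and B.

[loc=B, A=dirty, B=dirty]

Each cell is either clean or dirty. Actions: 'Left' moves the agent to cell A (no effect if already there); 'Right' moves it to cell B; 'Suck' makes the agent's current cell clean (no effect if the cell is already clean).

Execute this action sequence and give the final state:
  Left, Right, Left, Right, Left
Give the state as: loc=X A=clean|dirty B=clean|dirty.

loc=A A=dirty B=dirty

1. Left → loc=A A=dirty B=dirty
2. Right → loc=B A=dirty B=dirty
3. Left → loc=A A=dirty B=dirty
4. Right → loc=B A=dirty B=dirty
5. Left → loc=A A=dirty B=dirty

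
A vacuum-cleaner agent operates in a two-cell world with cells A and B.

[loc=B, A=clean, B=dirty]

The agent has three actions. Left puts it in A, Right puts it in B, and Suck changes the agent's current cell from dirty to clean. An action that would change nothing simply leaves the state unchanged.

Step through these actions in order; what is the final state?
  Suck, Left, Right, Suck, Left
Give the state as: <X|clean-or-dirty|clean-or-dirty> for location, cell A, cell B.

<A|clean|clean>

step 1/5 (Suck): <B|clean|clean>
step 2/5 (Left): <A|clean|clean>
step 3/5 (Right): <B|clean|clean>
step 4/5 (Suck): <B|clean|clean>
step 5/5 (Left): <A|clean|clean>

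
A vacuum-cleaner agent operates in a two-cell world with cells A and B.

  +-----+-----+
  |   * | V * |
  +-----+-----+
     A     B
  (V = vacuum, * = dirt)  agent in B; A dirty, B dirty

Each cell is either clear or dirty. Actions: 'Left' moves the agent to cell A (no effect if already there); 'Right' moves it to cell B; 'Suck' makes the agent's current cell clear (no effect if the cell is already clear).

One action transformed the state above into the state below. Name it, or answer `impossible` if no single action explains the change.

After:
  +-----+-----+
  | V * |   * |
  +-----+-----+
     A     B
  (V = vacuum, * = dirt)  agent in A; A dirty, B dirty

try  Left: loc=A A=dirty B=dirty  ← match
try Right: loc=B A=dirty B=dirty
try  Suck: loc=B A=dirty B=clear

Left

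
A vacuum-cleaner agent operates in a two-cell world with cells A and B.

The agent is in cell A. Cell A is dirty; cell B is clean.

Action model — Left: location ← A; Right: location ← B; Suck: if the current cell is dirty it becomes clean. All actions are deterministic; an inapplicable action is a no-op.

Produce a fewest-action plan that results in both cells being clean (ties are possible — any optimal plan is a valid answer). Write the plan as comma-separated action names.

Suck

step 1/1 (Suck): (A; A:clean, B:clean)
min 1: A is dirty, one Suck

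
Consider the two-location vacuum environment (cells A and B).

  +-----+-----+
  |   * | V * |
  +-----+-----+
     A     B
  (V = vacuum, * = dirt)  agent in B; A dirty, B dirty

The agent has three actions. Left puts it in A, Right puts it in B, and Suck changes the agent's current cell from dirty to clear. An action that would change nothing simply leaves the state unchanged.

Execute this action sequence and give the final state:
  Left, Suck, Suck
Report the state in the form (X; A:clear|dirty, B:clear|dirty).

[1] after Left: (A; A:dirty, B:dirty)
[2] after Suck: (A; A:clear, B:dirty)
[3] after Suck: (A; A:clear, B:dirty)

(A; A:clear, B:dirty)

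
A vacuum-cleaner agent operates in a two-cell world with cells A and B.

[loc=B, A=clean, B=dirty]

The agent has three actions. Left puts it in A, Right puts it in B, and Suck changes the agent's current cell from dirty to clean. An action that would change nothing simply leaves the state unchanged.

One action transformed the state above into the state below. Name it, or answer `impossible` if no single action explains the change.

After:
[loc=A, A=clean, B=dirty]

try  Left: in A — A clean, B dirty  ← match
try Right: in B — A clean, B dirty
try  Suck: in B — A clean, B clean

Left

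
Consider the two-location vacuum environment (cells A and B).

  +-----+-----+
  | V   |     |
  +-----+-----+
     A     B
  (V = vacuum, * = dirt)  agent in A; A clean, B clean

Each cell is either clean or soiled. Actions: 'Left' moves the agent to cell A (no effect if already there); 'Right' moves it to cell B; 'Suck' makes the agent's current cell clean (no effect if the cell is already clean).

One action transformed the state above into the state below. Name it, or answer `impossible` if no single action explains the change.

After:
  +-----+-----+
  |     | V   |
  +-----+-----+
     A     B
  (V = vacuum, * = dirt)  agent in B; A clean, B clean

Right

try  Left: in A — A clean, B clean
try Right: in B — A clean, B clean  ← match
try  Suck: in A — A clean, B clean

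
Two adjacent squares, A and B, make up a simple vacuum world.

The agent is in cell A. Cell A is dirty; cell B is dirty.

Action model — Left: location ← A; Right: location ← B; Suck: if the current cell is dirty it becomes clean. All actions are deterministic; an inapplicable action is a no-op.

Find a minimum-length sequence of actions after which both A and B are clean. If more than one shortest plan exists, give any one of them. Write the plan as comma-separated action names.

step 1/3 (Suck): (A; A:clean, B:dirty)
step 2/3 (Right): (B; A:clean, B:dirty)
step 3/3 (Suck): (B; A:clean, B:clean)
min 3: Suck A + move + Suck B

Suck, Right, Suck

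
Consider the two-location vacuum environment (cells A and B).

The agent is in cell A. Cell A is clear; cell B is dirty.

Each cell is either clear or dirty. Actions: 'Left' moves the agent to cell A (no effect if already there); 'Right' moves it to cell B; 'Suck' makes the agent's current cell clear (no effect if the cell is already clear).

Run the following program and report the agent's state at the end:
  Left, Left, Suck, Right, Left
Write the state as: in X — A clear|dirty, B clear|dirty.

t=1 Left ⇒ in A — A clear, B dirty
t=2 Left ⇒ in A — A clear, B dirty
t=3 Suck ⇒ in A — A clear, B dirty
t=4 Right ⇒ in B — A clear, B dirty
t=5 Left ⇒ in A — A clear, B dirty

in A — A clear, B dirty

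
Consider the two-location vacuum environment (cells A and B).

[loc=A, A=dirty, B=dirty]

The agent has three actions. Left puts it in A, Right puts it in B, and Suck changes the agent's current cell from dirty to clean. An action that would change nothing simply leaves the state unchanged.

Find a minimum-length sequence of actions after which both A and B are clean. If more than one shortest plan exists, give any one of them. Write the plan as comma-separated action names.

[1] after Suck: <A|clean|dirty>
[2] after Right: <B|clean|dirty>
[3] after Suck: <B|clean|clean>
min 3: Suck A + move + Suck B

Suck, Right, Suck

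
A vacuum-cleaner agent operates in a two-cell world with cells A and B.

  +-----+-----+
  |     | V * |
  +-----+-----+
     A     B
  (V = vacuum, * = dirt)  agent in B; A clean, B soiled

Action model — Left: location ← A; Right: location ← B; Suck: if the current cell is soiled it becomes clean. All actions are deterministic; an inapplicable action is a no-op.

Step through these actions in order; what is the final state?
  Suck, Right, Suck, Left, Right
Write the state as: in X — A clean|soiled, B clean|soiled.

in B — A clean, B clean

step 1/5 (Suck): in B — A clean, B clean
step 2/5 (Right): in B — A clean, B clean
step 3/5 (Suck): in B — A clean, B clean
step 4/5 (Left): in A — A clean, B clean
step 5/5 (Right): in B — A clean, B clean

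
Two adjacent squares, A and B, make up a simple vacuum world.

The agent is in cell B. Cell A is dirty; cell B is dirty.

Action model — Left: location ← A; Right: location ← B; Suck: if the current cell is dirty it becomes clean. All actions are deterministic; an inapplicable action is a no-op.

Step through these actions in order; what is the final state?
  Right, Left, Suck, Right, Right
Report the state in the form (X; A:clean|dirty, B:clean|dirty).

(B; A:clean, B:dirty)

[1] after Right: (B; A:dirty, B:dirty)
[2] after Left: (A; A:dirty, B:dirty)
[3] after Suck: (A; A:clean, B:dirty)
[4] after Right: (B; A:clean, B:dirty)
[5] after Right: (B; A:clean, B:dirty)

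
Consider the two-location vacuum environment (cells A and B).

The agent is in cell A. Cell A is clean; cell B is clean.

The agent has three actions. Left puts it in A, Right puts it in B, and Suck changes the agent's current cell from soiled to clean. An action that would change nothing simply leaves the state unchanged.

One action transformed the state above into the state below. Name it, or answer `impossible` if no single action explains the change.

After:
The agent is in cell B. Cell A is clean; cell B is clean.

try  Left: loc=A A=clean B=clean
try Right: loc=B A=clean B=clean  ← match
try  Suck: loc=A A=clean B=clean

Right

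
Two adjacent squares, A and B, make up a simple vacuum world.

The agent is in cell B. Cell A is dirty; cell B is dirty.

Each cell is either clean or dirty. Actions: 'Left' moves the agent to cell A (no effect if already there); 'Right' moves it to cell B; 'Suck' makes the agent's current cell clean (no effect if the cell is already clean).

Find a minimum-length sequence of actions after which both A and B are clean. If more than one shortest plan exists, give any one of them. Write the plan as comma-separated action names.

[1] after Suck: in B — A dirty, B clean
[2] after Left: in A — A dirty, B clean
[3] after Suck: in A — A clean, B clean
min 3: Suck B + move + Suck A

Suck, Left, Suck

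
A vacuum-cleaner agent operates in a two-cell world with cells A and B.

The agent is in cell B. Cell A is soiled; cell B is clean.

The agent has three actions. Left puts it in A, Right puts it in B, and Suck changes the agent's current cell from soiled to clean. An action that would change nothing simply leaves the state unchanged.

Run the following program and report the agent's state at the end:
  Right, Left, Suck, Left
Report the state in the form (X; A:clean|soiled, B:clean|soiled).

(A; A:clean, B:clean)

1. Right → (B; A:soiled, B:clean)
2. Left → (A; A:soiled, B:clean)
3. Suck → (A; A:clean, B:clean)
4. Left → (A; A:clean, B:clean)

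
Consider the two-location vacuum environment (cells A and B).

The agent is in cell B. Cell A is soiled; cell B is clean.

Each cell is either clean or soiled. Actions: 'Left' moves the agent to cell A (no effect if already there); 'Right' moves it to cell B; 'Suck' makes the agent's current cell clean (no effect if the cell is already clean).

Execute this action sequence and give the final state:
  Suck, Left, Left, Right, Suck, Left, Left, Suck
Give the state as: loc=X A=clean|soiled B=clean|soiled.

loc=A A=clean B=clean

1) do Suck; now loc=B A=soiled B=clean
2) do Left; now loc=A A=soiled B=clean
3) do Left; now loc=A A=soiled B=clean
4) do Right; now loc=B A=soiled B=clean
5) do Suck; now loc=B A=soiled B=clean
6) do Left; now loc=A A=soiled B=clean
7) do Left; now loc=A A=soiled B=clean
8) do Suck; now loc=A A=clean B=clean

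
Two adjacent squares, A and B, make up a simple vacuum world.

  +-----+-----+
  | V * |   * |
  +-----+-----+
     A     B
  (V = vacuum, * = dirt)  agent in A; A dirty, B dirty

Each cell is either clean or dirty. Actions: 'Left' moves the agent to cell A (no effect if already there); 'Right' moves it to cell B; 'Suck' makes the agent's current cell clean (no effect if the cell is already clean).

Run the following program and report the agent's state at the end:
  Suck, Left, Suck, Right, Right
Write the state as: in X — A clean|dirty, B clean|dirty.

[1] after Suck: in A — A clean, B dirty
[2] after Left: in A — A clean, B dirty
[3] after Suck: in A — A clean, B dirty
[4] after Right: in B — A clean, B dirty
[5] after Right: in B — A clean, B dirty

in B — A clean, B dirty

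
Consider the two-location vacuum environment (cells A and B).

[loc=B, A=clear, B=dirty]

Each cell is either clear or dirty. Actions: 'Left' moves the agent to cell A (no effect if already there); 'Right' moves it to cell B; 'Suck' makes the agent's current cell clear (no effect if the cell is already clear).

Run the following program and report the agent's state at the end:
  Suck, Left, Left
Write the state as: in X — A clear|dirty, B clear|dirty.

t=1 Suck ⇒ in B — A clear, B clear
t=2 Left ⇒ in A — A clear, B clear
t=3 Left ⇒ in A — A clear, B clear

in A — A clear, B clear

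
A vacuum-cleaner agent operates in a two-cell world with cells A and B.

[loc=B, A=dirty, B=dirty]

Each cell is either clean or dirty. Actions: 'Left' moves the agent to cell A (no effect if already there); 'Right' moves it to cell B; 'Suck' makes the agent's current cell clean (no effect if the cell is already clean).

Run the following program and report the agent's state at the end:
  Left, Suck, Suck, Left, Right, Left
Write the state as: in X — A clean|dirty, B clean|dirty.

1. Left → in A — A dirty, B dirty
2. Suck → in A — A clean, B dirty
3. Suck → in A — A clean, B dirty
4. Left → in A — A clean, B dirty
5. Right → in B — A clean, B dirty
6. Left → in A — A clean, B dirty

in A — A clean, B dirty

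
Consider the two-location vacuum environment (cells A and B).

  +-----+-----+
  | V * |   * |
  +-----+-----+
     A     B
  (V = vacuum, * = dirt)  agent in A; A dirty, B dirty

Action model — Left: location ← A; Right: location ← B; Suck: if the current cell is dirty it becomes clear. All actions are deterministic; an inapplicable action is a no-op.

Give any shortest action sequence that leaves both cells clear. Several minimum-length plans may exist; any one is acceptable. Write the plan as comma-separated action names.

Suck, Right, Suck

step 1/3 (Suck): <A|clear|dirty>
step 2/3 (Right): <B|clear|dirty>
step 3/3 (Suck): <B|clear|clear>
min 3: Suck A + move + Suck B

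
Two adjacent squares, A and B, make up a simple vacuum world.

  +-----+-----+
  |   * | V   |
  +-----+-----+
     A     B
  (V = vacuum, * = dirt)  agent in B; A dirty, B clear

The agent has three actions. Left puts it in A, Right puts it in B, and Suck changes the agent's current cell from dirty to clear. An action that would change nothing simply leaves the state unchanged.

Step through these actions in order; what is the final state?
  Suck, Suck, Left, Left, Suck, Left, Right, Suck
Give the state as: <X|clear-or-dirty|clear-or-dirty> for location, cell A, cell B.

<B|clear|clear>

1. Suck → <B|dirty|clear>
2. Suck → <B|dirty|clear>
3. Left → <A|dirty|clear>
4. Left → <A|dirty|clear>
5. Suck → <A|clear|clear>
6. Left → <A|clear|clear>
7. Right → <B|clear|clear>
8. Suck → <B|clear|clear>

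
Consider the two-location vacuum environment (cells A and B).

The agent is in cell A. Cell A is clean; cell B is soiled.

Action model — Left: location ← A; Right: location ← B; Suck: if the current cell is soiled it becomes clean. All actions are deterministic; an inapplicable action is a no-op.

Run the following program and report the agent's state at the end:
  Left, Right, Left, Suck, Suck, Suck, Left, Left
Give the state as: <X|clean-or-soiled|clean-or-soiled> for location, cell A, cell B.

<A|clean|soiled>

Left (#1): <A|clean|soiled>
Right (#2): <B|clean|soiled>
Left (#3): <A|clean|soiled>
Suck (#4): <A|clean|soiled>
Suck (#5): <A|clean|soiled>
Suck (#6): <A|clean|soiled>
Left (#7): <A|clean|soiled>
Left (#8): <A|clean|soiled>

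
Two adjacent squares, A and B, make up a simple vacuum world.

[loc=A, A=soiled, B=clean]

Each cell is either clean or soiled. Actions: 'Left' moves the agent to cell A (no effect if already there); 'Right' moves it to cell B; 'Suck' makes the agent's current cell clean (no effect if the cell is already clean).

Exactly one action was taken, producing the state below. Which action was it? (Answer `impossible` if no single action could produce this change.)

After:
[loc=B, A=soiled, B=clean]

Right

try  Left: in A — A soiled, B clean
try Right: in B — A soiled, B clean  ← match
try  Suck: in A — A clean, B clean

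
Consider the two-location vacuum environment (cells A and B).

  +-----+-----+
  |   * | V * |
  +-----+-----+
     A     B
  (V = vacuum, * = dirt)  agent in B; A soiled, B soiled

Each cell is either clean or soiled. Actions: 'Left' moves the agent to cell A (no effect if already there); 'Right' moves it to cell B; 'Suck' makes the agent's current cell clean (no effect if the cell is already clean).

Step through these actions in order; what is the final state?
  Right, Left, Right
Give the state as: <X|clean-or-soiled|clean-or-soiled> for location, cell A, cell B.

<B|soiled|soiled>

step 1/3 (Right): <B|soiled|soiled>
step 2/3 (Left): <A|soiled|soiled>
step 3/3 (Right): <B|soiled|soiled>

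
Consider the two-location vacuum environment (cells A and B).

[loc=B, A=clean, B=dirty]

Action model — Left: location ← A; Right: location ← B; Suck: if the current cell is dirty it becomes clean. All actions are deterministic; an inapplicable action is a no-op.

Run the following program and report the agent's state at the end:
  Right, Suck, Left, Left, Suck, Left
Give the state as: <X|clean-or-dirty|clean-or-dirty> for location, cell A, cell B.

[1] after Right: <B|clean|dirty>
[2] after Suck: <B|clean|clean>
[3] after Left: <A|clean|clean>
[4] after Left: <A|clean|clean>
[5] after Suck: <A|clean|clean>
[6] after Left: <A|clean|clean>

<A|clean|clean>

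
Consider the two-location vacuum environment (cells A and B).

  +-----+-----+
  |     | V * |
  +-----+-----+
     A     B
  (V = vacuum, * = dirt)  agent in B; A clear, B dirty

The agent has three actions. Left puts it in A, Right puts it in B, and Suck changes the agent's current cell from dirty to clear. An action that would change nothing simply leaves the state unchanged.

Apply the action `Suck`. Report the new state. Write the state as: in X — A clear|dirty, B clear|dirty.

in B — A clear, B clear

start: in B — A clear, B dirty
Suck (#1): in B — A clear, B clear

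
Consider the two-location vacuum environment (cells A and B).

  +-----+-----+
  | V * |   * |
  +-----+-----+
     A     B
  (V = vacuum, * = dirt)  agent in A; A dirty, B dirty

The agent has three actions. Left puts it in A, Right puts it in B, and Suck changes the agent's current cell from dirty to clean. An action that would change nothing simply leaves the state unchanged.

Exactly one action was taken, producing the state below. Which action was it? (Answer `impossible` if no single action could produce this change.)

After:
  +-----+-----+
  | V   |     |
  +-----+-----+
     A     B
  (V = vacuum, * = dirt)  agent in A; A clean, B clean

impossible

try  Left: (A; A:dirty, B:dirty)
try Right: (B; A:dirty, B:dirty)
try  Suck: (A; A:clean, B:dirty)
no single action produces the after-state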